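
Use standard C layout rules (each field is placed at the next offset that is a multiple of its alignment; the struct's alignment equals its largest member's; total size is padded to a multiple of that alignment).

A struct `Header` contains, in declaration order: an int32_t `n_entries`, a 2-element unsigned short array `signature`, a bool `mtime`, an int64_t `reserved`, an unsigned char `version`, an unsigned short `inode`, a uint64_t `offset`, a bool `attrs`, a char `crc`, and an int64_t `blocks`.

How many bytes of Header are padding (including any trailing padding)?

n_entries at 0 (size 4, align 4) → ends 4
signature at 4 (size 4, align 2) → ends 8
mtime at 8 (size 1, align 1) → ends 9
pad 7 to align 8 for reserved
reserved at 16 (size 8, align 8) → ends 24
version at 24 (size 1, align 1) → ends 25
pad 1 to align 2 for inode
inode at 26 (size 2, align 2) → ends 28
pad 4 to align 8 for offset
offset at 32 (size 8, align 8) → ends 40
attrs at 40 (size 1, align 1) → ends 41
crc at 41 (size 1, align 1) → ends 42
pad 6 to align 8 for blocks
blocks at 48 (size 8, align 8) → ends 56
total 56 bytes, alignment 8
data bytes 38, size 56 → padding 18

18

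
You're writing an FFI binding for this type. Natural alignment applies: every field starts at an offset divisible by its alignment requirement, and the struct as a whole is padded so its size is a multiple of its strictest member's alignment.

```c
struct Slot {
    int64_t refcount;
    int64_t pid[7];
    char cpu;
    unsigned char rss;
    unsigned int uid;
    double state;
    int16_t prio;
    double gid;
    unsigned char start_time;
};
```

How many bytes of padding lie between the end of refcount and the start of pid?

refcount at 0 (size 8, align 8) → ends 8
pid at 8 (size 56, align 8) → ends 64

0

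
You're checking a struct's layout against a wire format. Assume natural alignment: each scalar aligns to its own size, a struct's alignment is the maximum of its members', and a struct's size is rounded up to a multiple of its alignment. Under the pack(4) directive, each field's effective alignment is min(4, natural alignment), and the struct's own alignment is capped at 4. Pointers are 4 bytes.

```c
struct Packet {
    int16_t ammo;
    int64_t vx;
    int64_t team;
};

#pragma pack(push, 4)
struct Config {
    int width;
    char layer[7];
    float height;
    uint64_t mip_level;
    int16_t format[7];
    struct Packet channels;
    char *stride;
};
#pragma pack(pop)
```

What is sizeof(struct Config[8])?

544

Packet: 0..2  ammo  (2B, 2-aligned); 2..8  -- padding (6B); 8..16  vx  (8B, 8-aligned); 16..24  team  (8B, 8-aligned); sizeof = 24, alignof = 8
0..4  width  (4B, 4-aligned)
4..11  layer  (7B, 1-aligned)
11..12  -- padding (1B)
12..16  height  (4B, 4-aligned)
16..24  mip_level  (8B, 4-aligned)
24..38  format  (14B, 2-aligned)
38..40  -- padding (2B)
40..64  channels  (24B, 4-aligned)
64..68  stride  (4B, 4-aligned)
sizeof = 68, alignof = 4
array of 8: 8 × 68 = 544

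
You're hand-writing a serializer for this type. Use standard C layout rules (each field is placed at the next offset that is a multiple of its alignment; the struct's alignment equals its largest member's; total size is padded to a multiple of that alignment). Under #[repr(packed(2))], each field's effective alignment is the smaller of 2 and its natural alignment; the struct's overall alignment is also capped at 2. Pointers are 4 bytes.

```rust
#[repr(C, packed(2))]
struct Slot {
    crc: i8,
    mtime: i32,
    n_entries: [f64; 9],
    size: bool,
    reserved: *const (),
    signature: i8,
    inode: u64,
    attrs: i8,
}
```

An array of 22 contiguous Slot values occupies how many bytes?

2112

0..1  crc  (1B, 1-aligned)
1..2  -- padding (1B)
2..6  mtime  (4B, 2-aligned)
6..78  n_entries  (72B, 2-aligned)
78..79  size  (1B, 1-aligned)
79..80  -- padding (1B)
80..84  reserved  (4B, 2-aligned)
84..85  signature  (1B, 1-aligned)
85..86  -- padding (1B)
86..94  inode  (8B, 2-aligned)
94..95  attrs  (1B, 1-aligned)
95..96  -- tail padding (1B)
sizeof = 96, alignof = 2
array of 22: 22 × 96 = 2112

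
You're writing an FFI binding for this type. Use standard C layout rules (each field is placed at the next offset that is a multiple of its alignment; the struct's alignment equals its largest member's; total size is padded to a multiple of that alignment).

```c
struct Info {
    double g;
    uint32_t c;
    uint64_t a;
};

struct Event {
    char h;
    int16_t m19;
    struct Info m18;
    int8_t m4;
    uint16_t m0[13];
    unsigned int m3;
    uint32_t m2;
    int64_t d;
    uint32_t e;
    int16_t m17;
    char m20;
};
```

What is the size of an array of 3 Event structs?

Info: 0..8  g  (8B, 8-aligned); 8..12  c  (4B, 4-aligned); 12..16  -- padding (4B); 16..24  a  (8B, 8-aligned); sizeof = 24, alignof = 8
0..1  h  (1B, 1-aligned)
1..2  -- padding (1B)
2..4  m19  (2B, 2-aligned)
4..8  -- padding (4B)
8..32  m18  (24B, 8-aligned)
32..33  m4  (1B, 1-aligned)
33..34  -- padding (1B)
34..60  m0  (26B, 2-aligned)
60..64  m3  (4B, 4-aligned)
64..68  m2  (4B, 4-aligned)
68..72  -- padding (4B)
72..80  d  (8B, 8-aligned)
80..84  e  (4B, 4-aligned)
84..86  m17  (2B, 2-aligned)
86..87  m20  (1B, 1-aligned)
87..88  -- tail padding (1B)
sizeof = 88, alignof = 8
array of 3: 3 × 88 = 264

264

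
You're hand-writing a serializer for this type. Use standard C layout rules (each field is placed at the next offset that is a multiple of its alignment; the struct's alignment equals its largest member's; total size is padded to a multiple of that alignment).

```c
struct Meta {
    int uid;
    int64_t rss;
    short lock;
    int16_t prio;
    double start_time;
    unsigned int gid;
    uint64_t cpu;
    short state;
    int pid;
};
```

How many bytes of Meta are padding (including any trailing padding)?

14

uid at 0 (size 4, align 4) → ends 4
pad 4 to align 8 for rss
rss at 8 (size 8, align 8) → ends 16
lock at 16 (size 2, align 2) → ends 18
prio at 18 (size 2, align 2) → ends 20
pad 4 to align 8 for start_time
start_time at 24 (size 8, align 8) → ends 32
gid at 32 (size 4, align 4) → ends 36
pad 4 to align 8 for cpu
cpu at 40 (size 8, align 8) → ends 48
state at 48 (size 2, align 2) → ends 50
pad 2 to align 4 for pid
pid at 52 (size 4, align 4) → ends 56
total 56 bytes, alignment 8
data bytes 42, size 56 → padding 14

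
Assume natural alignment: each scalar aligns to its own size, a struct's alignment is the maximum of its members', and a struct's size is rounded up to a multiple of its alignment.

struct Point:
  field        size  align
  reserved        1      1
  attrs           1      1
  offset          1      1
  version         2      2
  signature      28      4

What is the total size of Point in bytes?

@0: reserved [1B, align 1] → 1
@1: attrs [1B, align 1] → 2
@2: offset [1B, align 1] → 3
+1 pad (align 2)
@4: version [2B, align 2] → 6
+2 pad (align 4)
@8: signature [28B, align 4] → 36
size 36, align 4

36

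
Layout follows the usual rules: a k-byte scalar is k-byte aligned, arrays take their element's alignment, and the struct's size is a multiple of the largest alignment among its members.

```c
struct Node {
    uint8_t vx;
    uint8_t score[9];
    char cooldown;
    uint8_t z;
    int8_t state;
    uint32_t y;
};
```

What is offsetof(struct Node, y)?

vx at 0 (size 1, align 1) → ends 1
score at 1 (size 9, align 1) → ends 10
cooldown at 10 (size 1, align 1) → ends 11
z at 11 (size 1, align 1) → ends 12
state at 12 (size 1, align 1) → ends 13
pad 3 to align 4 for y
y at 16 (size 4, align 4) → ends 20

16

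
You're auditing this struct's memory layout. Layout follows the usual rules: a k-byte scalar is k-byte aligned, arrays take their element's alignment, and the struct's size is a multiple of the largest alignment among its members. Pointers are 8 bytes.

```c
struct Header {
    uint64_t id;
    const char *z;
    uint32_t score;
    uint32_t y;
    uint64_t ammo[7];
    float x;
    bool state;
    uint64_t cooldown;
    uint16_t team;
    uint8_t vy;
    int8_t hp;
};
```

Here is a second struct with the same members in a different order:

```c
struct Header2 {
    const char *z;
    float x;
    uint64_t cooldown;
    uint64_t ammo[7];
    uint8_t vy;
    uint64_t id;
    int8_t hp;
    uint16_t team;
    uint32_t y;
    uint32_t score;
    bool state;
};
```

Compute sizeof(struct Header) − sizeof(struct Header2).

@0: id [8B, align 8] → 8
@8: z [8B, align 8] → 16
@16: score [4B, align 4] → 20
@20: y [4B, align 4] → 24
@24: ammo [56B, align 8] → 80
@80: x [4B, align 4] → 84
@84: state [1B, align 1] → 85
+3 pad (align 8)
@88: cooldown [8B, align 8] → 96
@96: team [2B, align 2] → 98
@98: vy [1B, align 1] → 99
@99: hp [1B, align 1] → 100
+4 tail pad (align 8)
size 104, align 8
— Header2 —
@0: z [8B, align 8] → 8
@8: x [4B, align 4] → 12
+4 pad (align 8)
@16: cooldown [8B, align 8] → 24
@24: ammo [56B, align 8] → 80
@80: vy [1B, align 1] → 81
+7 pad (align 8)
@88: id [8B, align 8] → 96
@96: hp [1B, align 1] → 97
+1 pad (align 2)
@98: team [2B, align 2] → 100
@100: y [4B, align 4] → 104
@104: score [4B, align 4] → 108
@108: state [1B, align 1] → 109
+3 tail pad (align 8)
size 112, align 8
104 − 112 = -8

-8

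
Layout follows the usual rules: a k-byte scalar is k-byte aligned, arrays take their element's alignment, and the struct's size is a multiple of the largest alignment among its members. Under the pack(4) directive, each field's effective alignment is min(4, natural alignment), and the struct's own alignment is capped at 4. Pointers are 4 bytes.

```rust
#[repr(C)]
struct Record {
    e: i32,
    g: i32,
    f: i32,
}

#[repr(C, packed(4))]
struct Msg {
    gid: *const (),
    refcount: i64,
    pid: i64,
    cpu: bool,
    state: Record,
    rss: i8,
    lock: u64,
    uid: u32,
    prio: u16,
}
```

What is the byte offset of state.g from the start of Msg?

Record: @0: e [4B, align 4] → 4; @4: g [4B, align 4] → 8; @8: f [4B, align 4] → 12; size 12, align 4
@0: gid [4B, align 4] → 4
@4: refcount [8B, align 4] → 12
@12: pid [8B, align 4] → 20
@20: cpu [1B, align 1] → 21
+3 pad (align 4)
@24: state [12B, align 4] → 36
within Record: g at 4
24 + 4 = 28

28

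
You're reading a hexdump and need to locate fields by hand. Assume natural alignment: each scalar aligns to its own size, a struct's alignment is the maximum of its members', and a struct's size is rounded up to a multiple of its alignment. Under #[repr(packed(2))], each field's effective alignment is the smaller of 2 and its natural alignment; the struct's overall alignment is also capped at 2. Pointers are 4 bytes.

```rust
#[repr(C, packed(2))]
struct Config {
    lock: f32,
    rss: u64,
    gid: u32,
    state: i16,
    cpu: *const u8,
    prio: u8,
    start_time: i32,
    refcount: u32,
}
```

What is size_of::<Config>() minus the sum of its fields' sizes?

lock at 0 (size 4, align 2) → ends 4
rss at 4 (size 8, align 2) → ends 12
gid at 12 (size 4, align 2) → ends 16
state at 16 (size 2, align 2) → ends 18
cpu at 18 (size 4, align 2) → ends 22
prio at 22 (size 1, align 1) → ends 23
pad 1 to align 2 for start_time
start_time at 24 (size 4, align 2) → ends 28
refcount at 28 (size 4, align 2) → ends 32
total 32 bytes, alignment 2
data bytes 31, size 32 → padding 1

1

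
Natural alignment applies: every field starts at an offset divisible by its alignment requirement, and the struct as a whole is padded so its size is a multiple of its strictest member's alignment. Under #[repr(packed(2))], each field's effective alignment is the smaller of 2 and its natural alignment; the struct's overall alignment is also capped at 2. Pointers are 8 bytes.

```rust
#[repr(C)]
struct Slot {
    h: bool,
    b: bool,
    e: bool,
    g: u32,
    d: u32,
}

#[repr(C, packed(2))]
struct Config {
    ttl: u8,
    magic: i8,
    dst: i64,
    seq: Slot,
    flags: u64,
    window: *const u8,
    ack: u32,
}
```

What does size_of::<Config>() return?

42

Slot: h at 0 (size 1, align 1) → ends 1; b at 1 (size 1, align 1) → ends 2; e at 2 (size 1, align 1) → ends 3; pad 1 to align 4 for g; g at 4 (size 4, align 4) → ends 8; d at 8 (size 4, align 4) → ends 12; total 12 bytes, alignment 4
ttl at 0 (size 1, align 1) → ends 1
magic at 1 (size 1, align 1) → ends 2
dst at 2 (size 8, align 2) → ends 10
seq at 10 (size 12, align 2) → ends 22
flags at 22 (size 8, align 2) → ends 30
window at 30 (size 8, align 2) → ends 38
ack at 38 (size 4, align 2) → ends 42
total 42 bytes, alignment 2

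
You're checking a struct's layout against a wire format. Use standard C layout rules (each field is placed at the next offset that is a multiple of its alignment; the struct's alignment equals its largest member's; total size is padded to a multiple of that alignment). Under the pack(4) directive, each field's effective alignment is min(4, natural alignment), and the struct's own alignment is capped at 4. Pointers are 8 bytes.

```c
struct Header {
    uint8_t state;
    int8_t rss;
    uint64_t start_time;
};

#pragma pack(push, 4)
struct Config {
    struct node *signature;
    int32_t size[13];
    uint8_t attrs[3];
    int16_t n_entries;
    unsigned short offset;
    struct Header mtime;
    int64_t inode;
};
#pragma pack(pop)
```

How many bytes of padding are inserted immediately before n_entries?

1

Header: @0: state [1B, align 1] → 1; @1: rss [1B, align 1] → 2; +6 pad (align 8); @8: start_time [8B, align 8] → 16; size 16, align 8
@0: signature [8B, align 4] → 8
@8: size [52B, align 4] → 60
@60: attrs [3B, align 1] → 63
+1 pad (align 2)
@64: n_entries [2B, align 2] → 66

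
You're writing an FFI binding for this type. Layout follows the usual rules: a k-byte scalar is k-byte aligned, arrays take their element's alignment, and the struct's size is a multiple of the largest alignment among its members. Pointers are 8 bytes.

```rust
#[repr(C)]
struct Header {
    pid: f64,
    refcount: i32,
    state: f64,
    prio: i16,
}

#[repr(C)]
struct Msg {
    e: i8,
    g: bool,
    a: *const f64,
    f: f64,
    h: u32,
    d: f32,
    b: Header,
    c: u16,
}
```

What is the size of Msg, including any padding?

72 bytes

Header: 0..8  pid  (8B, 8-aligned); 8..12  refcount  (4B, 4-aligned); 12..16  -- padding (4B); 16..24  state  (8B, 8-aligned); 24..26  prio  (2B, 2-aligned); 26..32  -- tail padding (6B); sizeof = 32, alignof = 8
0..1  e  (1B, 1-aligned)
1..2  g  (1B, 1-aligned)
2..8  -- padding (6B)
8..16  a  (8B, 8-aligned)
16..24  f  (8B, 8-aligned)
24..28  h  (4B, 4-aligned)
28..32  d  (4B, 4-aligned)
32..64  b  (32B, 8-aligned)
64..66  c  (2B, 2-aligned)
66..72  -- tail padding (6B)
sizeof = 72, alignof = 8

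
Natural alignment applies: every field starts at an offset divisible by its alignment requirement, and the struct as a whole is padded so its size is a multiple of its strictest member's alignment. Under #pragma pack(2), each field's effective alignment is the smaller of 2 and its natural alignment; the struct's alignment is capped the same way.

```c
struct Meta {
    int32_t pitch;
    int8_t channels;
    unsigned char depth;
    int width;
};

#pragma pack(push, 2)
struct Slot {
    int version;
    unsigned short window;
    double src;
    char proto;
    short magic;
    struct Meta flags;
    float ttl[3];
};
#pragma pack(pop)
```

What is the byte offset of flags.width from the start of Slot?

Meta: @0: pitch [4B, align 4] → 4; @4: channels [1B, align 1] → 5; @5: depth [1B, align 1] → 6; +2 pad (align 4); @8: width [4B, align 4] → 12; size 12, align 4
@0: version [4B, align 2] → 4
@4: window [2B, align 2] → 6
@6: src [8B, align 2] → 14
@14: proto [1B, align 1] → 15
+1 pad (align 2)
@16: magic [2B, align 2] → 18
@18: flags [12B, align 2] → 30
within Meta: width at 8
18 + 8 = 26

26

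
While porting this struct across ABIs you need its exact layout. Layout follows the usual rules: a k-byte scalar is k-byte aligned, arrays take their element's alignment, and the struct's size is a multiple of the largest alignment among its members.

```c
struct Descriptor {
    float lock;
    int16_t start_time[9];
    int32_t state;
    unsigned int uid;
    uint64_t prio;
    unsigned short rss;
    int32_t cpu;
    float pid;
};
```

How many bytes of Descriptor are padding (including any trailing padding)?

8

@0: lock [4B, align 4] → 4
@4: start_time [18B, align 2] → 22
+2 pad (align 4)
@24: state [4B, align 4] → 28
@28: uid [4B, align 4] → 32
@32: prio [8B, align 8] → 40
@40: rss [2B, align 2] → 42
+2 pad (align 4)
@44: cpu [4B, align 4] → 48
@48: pid [4B, align 4] → 52
+4 tail pad (align 8)
size 56, align 8
data bytes 48, size 56 → padding 8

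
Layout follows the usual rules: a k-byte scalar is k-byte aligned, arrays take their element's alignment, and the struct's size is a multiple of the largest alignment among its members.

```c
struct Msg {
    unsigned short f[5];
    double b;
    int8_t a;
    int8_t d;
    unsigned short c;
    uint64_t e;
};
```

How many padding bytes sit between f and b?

0..10  f  (10B, 2-aligned)
10..16  -- padding (6B)
16..24  b  (8B, 8-aligned)

6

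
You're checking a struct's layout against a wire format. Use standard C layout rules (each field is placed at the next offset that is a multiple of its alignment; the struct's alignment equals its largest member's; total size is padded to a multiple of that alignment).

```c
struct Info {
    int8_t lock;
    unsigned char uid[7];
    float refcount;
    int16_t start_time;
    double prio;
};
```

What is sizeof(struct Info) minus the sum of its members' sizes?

0..1  lock  (1B, 1-aligned)
1..8  uid  (7B, 1-aligned)
8..12  refcount  (4B, 4-aligned)
12..14  start_time  (2B, 2-aligned)
14..16  -- padding (2B)
16..24  prio  (8B, 8-aligned)
sizeof = 24, alignof = 8
data bytes 22, size 24 → padding 2

2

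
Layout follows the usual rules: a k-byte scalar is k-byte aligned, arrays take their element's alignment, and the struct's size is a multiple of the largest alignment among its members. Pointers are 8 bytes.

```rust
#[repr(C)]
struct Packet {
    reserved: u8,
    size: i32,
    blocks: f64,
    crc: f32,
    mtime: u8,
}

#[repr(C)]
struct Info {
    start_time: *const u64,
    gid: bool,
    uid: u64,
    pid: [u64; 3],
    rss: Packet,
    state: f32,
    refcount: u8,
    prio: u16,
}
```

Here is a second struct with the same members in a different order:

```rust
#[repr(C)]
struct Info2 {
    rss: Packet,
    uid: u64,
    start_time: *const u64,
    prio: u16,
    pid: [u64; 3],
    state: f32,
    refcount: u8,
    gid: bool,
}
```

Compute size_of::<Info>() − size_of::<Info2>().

Packet: @0: reserved [1B, align 1] → 1; +3 pad (align 4); @4: size [4B, align 4] → 8; @8: blocks [8B, align 8] → 16; @16: crc [4B, align 4] → 20; @20: mtime [1B, align 1] → 21; +3 tail pad (align 8); size 24, align 8
@0: start_time [8B, align 8] → 8
@8: gid [1B, align 1] → 9
+7 pad (align 8)
@16: uid [8B, align 8] → 24
@24: pid [24B, align 8] → 48
@48: rss [24B, align 8] → 72
@72: state [4B, align 4] → 76
@76: refcount [1B, align 1] → 77
+1 pad (align 2)
@78: prio [2B, align 2] → 80
size 80, align 8
— Info2 —
@0: rss [24B, align 8] → 24
@24: uid [8B, align 8] → 32
@32: start_time [8B, align 8] → 40
@40: prio [2B, align 2] → 42
+6 pad (align 8)
@48: pid [24B, align 8] → 72
@72: state [4B, align 4] → 76
@76: refcount [1B, align 1] → 77
@77: gid [1B, align 1] → 78
+2 tail pad (align 8)
size 80, align 8
80 − 80 = 0

0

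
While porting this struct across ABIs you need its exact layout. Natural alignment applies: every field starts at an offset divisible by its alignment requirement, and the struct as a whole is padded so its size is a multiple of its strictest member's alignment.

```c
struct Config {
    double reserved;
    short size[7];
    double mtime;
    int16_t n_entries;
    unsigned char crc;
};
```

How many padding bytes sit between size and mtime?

0..8  reserved  (8B, 8-aligned)
8..22  size  (14B, 2-aligned)
22..24  -- padding (2B)
24..32  mtime  (8B, 8-aligned)

2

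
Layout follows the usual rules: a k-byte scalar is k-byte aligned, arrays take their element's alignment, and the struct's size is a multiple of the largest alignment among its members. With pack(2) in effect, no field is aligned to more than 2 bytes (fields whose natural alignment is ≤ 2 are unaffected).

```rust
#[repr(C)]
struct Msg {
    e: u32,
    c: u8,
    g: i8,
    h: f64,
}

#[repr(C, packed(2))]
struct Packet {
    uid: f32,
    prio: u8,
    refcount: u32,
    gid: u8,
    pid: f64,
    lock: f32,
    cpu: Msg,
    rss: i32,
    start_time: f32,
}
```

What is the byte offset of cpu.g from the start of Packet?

Msg: 0..4  e  (4B, 4-aligned); 4..5  c  (1B, 1-aligned); 5..6  g  (1B, 1-aligned); 6..8  -- padding (2B); 8..16  h  (8B, 8-aligned); sizeof = 16, alignof = 8
0..4  uid  (4B, 2-aligned)
4..5  prio  (1B, 1-aligned)
5..6  -- padding (1B)
6..10  refcount  (4B, 2-aligned)
10..11  gid  (1B, 1-aligned)
11..12  -- padding (1B)
12..20  pid  (8B, 2-aligned)
20..24  lock  (4B, 2-aligned)
24..40  cpu  (16B, 2-aligned)
within Msg: g at 5
24 + 5 = 29

29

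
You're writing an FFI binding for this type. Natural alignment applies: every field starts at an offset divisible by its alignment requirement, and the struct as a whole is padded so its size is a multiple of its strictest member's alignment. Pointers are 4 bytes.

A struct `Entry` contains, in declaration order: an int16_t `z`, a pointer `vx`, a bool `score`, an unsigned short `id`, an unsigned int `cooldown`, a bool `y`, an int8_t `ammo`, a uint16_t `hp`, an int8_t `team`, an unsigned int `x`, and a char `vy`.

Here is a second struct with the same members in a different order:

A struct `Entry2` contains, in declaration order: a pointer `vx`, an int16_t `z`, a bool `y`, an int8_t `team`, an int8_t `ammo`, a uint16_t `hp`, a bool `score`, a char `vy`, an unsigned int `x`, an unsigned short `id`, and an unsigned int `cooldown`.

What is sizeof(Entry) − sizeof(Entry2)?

@0: z [2B, align 2] → 2
+2 pad (align 4)
@4: vx [4B, align 4] → 8
@8: score [1B, align 1] → 9
+1 pad (align 2)
@10: id [2B, align 2] → 12
@12: cooldown [4B, align 4] → 16
@16: y [1B, align 1] → 17
@17: ammo [1B, align 1] → 18
@18: hp [2B, align 2] → 20
@20: team [1B, align 1] → 21
+3 pad (align 4)
@24: x [4B, align 4] → 28
@28: vy [1B, align 1] → 29
+3 tail pad (align 4)
size 32, align 4
— Entry2 —
@0: vx [4B, align 4] → 4
@4: z [2B, align 2] → 6
@6: y [1B, align 1] → 7
@7: team [1B, align 1] → 8
@8: ammo [1B, align 1] → 9
+1 pad (align 2)
@10: hp [2B, align 2] → 12
@12: score [1B, align 1] → 13
@13: vy [1B, align 1] → 14
+2 pad (align 4)
@16: x [4B, align 4] → 20
@20: id [2B, align 2] → 22
+2 pad (align 4)
@24: cooldown [4B, align 4] → 28
size 28, align 4
32 − 28 = 4

4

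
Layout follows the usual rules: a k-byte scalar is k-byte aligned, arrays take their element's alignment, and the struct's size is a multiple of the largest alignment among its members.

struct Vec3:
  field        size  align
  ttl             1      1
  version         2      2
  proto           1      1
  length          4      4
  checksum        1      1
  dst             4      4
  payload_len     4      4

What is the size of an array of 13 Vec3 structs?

0..1  ttl  (1B, 1-aligned)
1..2  -- padding (1B)
2..4  version  (2B, 2-aligned)
4..5  proto  (1B, 1-aligned)
5..8  -- padding (3B)
8..12  length  (4B, 4-aligned)
12..13  checksum  (1B, 1-aligned)
13..16  -- padding (3B)
16..20  dst  (4B, 4-aligned)
20..24  payload_len  (4B, 4-aligned)
sizeof = 24, alignof = 4
array of 13: 13 × 24 = 312

312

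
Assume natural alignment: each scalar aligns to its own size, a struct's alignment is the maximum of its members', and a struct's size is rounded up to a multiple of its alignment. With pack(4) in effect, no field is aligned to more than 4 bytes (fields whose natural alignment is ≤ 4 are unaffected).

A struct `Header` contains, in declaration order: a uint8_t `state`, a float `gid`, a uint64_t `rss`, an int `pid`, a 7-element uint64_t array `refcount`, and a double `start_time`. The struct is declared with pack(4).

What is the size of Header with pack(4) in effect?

84

0..1  state  (1B, 1-aligned)
1..4  -- padding (3B)
4..8  gid  (4B, 4-aligned)
8..16  rss  (8B, 4-aligned)
16..20  pid  (4B, 4-aligned)
20..76  refcount  (56B, 4-aligned)
76..84  start_time  (8B, 4-aligned)
sizeof = 84, alignof = 4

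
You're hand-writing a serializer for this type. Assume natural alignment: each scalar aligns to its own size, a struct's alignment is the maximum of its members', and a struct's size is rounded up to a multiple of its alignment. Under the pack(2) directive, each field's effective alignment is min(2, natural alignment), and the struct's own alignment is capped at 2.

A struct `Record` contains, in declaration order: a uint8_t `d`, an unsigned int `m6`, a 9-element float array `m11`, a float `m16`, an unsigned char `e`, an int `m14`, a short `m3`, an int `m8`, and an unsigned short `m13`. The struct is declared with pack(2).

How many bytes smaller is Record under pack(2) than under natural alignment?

natural layout:
  d at 0 (size 1, align 1) → ends 1
  pad 3 to align 4 for m6
  m6 at 4 (size 4, align 4) → ends 8
  m11 at 8 (size 36, align 4) → ends 44
  m16 at 44 (size 4, align 4) → ends 48
  e at 48 (size 1, align 1) → ends 49
  pad 3 to align 4 for m14
  m14 at 52 (size 4, align 4) → ends 56
  m3 at 56 (size 2, align 2) → ends 58
  pad 2 to align 4 for m8
  m8 at 60 (size 4, align 4) → ends 64
  m13 at 64 (size 2, align 2) → ends 66
  tail pad 2 to reach multiple of 4
  total 68 bytes, alignment 4
packed(2) layout:
  d at 0 (size 1, align 1) → ends 1
  pad 1 to align 2 for m6
  m6 at 2 (size 4, align 2) → ends 6
  m11 at 6 (size 36, align 2) → ends 42
  m16 at 42 (size 4, align 2) → ends 46
  e at 46 (size 1, align 1) → ends 47
  pad 1 to align 2 for m14
  m14 at 48 (size 4, align 2) → ends 52
  m3 at 52 (size 2, align 2) → ends 54
  m8 at 54 (size 4, align 2) → ends 58
  m13 at 58 (size 2, align 2) → ends 60
  total 60 bytes, alignment 2
68 − 60 = 8

8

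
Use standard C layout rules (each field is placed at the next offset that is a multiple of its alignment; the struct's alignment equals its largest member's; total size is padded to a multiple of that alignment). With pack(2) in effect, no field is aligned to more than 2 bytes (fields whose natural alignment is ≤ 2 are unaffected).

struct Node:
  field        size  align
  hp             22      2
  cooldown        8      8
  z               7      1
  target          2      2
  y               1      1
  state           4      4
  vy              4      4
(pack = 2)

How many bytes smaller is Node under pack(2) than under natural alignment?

6

natural layout:
  hp at 0 (size 22, align 2) → ends 22
  pad 2 to align 8 for cooldown
  cooldown at 24 (size 8, align 8) → ends 32
  z at 32 (size 7, align 1) → ends 39
  pad 1 to align 2 for target
  target at 40 (size 2, align 2) → ends 42
  y at 42 (size 1, align 1) → ends 43
  pad 1 to align 4 for state
  state at 44 (size 4, align 4) → ends 48
  vy at 48 (size 4, align 4) → ends 52
  tail pad 4 to reach multiple of 8
  total 56 bytes, alignment 8
packed(2) layout:
  hp at 0 (size 22, align 2) → ends 22
  cooldown at 22 (size 8, align 2) → ends 30
  z at 30 (size 7, align 1) → ends 37
  pad 1 to align 2 for target
  target at 38 (size 2, align 2) → ends 40
  y at 40 (size 1, align 1) → ends 41
  pad 1 to align 2 for state
  state at 42 (size 4, align 2) → ends 46
  vy at 46 (size 4, align 2) → ends 50
  total 50 bytes, alignment 2
56 − 50 = 6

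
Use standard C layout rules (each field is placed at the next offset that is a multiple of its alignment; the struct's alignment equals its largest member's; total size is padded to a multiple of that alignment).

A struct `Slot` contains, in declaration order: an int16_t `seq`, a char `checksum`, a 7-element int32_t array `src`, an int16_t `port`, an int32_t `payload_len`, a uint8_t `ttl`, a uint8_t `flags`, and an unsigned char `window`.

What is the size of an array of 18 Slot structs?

@0: seq [2B, align 2] → 2
@2: checksum [1B, align 1] → 3
+1 pad (align 4)
@4: src [28B, align 4] → 32
@32: port [2B, align 2] → 34
+2 pad (align 4)
@36: payload_len [4B, align 4] → 40
@40: ttl [1B, align 1] → 41
@41: flags [1B, align 1] → 42
@42: window [1B, align 1] → 43
+1 tail pad (align 4)
size 44, align 4
array of 18: 18 × 44 = 792

792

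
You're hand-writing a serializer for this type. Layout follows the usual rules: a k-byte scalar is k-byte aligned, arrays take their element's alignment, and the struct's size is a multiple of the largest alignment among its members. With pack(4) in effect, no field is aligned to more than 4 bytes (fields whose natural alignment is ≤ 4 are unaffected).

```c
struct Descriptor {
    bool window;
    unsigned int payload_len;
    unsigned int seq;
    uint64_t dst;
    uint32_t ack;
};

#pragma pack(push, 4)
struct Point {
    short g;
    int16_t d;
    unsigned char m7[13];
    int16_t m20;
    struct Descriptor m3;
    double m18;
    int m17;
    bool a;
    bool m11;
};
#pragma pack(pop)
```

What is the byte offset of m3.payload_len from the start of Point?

Descriptor: window at 0 (size 1, align 1) → ends 1; pad 3 to align 4 for payload_len; payload_len at 4 (size 4, align 4) → ends 8; seq at 8 (size 4, align 4) → ends 12; pad 4 to align 8 for dst; dst at 16 (size 8, align 8) → ends 24; ack at 24 (size 4, align 4) → ends 28; tail pad 4 to reach multiple of 8; total 32 bytes, alignment 8
g at 0 (size 2, align 2) → ends 2
d at 2 (size 2, align 2) → ends 4
m7 at 4 (size 13, align 1) → ends 17
pad 1 to align 2 for m20
m20 at 18 (size 2, align 2) → ends 20
m3 at 20 (size 32, align 4) → ends 52
within Descriptor: payload_len at 4
20 + 4 = 24

24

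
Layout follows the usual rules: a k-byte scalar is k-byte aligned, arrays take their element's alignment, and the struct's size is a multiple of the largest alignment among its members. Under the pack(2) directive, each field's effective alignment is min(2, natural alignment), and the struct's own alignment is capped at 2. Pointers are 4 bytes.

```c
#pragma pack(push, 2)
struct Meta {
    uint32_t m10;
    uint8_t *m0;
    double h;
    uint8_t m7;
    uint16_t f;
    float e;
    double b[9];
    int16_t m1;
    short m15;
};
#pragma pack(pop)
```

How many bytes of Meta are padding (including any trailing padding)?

1

@0: m10 [4B, align 2] → 4
@4: m0 [4B, align 2] → 8
@8: h [8B, align 2] → 16
@16: m7 [1B, align 1] → 17
+1 pad (align 2)
@18: f [2B, align 2] → 20
@20: e [4B, align 2] → 24
@24: b [72B, align 2] → 96
@96: m1 [2B, align 2] → 98
@98: m15 [2B, align 2] → 100
size 100, align 2
data bytes 99, size 100 → padding 1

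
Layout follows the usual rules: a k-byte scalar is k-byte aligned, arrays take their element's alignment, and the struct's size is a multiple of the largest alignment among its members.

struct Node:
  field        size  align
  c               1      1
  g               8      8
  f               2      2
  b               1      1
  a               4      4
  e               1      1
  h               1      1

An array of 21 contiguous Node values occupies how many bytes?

672

0..1  c  (1B, 1-aligned)
1..8  -- padding (7B)
8..16  g  (8B, 8-aligned)
16..18  f  (2B, 2-aligned)
18..19  b  (1B, 1-aligned)
19..20  -- padding (1B)
20..24  a  (4B, 4-aligned)
24..25  e  (1B, 1-aligned)
25..26  h  (1B, 1-aligned)
26..32  -- tail padding (6B)
sizeof = 32, alignof = 8
array of 21: 21 × 32 = 672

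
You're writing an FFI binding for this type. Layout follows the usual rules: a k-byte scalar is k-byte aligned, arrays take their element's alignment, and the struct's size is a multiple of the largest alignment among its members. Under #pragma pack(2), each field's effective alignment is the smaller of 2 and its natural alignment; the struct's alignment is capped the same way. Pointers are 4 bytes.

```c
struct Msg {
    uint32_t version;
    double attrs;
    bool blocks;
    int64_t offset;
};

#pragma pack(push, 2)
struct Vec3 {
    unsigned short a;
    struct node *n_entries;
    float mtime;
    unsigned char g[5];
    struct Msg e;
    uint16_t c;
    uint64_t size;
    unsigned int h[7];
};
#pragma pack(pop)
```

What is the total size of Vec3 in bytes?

Msg: @0: version [4B, align 4] → 4; +4 pad (align 8); @8: attrs [8B, align 8] → 16; @16: blocks [1B, align 1] → 17; +7 pad (align 8); @24: offset [8B, align 8] → 32; size 32, align 8
@0: a [2B, align 2] → 2
@2: n_entries [4B, align 2] → 6
@6: mtime [4B, align 2] → 10
@10: g [5B, align 1] → 15
+1 pad (align 2)
@16: e [32B, align 2] → 48
@48: c [2B, align 2] → 50
@50: size [8B, align 2] → 58
@58: h [28B, align 2] → 86
size 86, align 2

86 bytes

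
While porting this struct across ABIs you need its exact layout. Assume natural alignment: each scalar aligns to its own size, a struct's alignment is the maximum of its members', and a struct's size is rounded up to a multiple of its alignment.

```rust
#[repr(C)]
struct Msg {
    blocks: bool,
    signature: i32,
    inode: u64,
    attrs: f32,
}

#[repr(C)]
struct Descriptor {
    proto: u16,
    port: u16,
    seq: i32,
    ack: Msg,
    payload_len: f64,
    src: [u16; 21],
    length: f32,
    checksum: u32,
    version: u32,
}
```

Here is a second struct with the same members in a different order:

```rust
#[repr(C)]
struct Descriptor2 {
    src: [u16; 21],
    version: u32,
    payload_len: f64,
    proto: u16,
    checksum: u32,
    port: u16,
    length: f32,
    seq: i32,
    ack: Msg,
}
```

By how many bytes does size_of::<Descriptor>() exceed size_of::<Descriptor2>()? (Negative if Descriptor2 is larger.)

-8

Msg: @0: blocks [1B, align 1] → 1; +3 pad (align 4); @4: signature [4B, align 4] → 8; @8: inode [8B, align 8] → 16; @16: attrs [4B, align 4] → 20; +4 tail pad (align 8); size 24, align 8
@0: proto [2B, align 2] → 2
@2: port [2B, align 2] → 4
@4: seq [4B, align 4] → 8
@8: ack [24B, align 8] → 32
@32: payload_len [8B, align 8] → 40
@40: src [42B, align 2] → 82
+2 pad (align 4)
@84: length [4B, align 4] → 88
@88: checksum [4B, align 4] → 92
@92: version [4B, align 4] → 96
size 96, align 8
— Descriptor2 —
@0: src [42B, align 2] → 42
+2 pad (align 4)
@44: version [4B, align 4] → 48
@48: payload_len [8B, align 8] → 56
@56: proto [2B, align 2] → 58
+2 pad (align 4)
@60: checksum [4B, align 4] → 64
@64: port [2B, align 2] → 66
+2 pad (align 4)
@68: length [4B, align 4] → 72
@72: seq [4B, align 4] → 76
+4 pad (align 8)
@80: ack [24B, align 8] → 104
size 104, align 8
96 − 104 = -8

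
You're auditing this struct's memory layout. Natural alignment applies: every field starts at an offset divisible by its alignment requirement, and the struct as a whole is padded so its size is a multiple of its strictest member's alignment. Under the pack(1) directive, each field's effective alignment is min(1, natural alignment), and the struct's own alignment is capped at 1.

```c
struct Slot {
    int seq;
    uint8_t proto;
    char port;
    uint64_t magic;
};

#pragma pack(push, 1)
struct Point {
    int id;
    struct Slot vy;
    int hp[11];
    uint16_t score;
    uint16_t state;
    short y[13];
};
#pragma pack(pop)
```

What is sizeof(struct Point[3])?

282

Slot: 0..4  seq  (4B, 4-aligned); 4..5  proto  (1B, 1-aligned); 5..6  port  (1B, 1-aligned); 6..8  -- padding (2B); 8..16  magic  (8B, 8-aligned); sizeof = 16, alignof = 8
0..4  id  (4B, 1-aligned)
4..20  vy  (16B, 1-aligned)
20..64  hp  (44B, 1-aligned)
64..66  score  (2B, 1-aligned)
66..68  state  (2B, 1-aligned)
68..94  y  (26B, 1-aligned)
sizeof = 94, alignof = 1
array of 3: 3 × 94 = 282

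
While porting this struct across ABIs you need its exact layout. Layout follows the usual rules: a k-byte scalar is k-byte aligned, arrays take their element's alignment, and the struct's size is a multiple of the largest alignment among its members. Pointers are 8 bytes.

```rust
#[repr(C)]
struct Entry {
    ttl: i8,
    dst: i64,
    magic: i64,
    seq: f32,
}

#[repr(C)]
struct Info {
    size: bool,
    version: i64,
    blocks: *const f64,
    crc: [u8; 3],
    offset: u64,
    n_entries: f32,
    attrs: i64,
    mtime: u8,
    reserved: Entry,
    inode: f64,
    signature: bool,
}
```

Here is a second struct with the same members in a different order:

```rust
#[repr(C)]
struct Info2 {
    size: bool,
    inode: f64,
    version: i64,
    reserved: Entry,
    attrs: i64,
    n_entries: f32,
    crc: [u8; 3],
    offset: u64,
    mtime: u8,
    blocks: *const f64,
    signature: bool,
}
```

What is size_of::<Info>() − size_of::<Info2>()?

Entry: ttl at 0 (size 1, align 1) → ends 1; pad 7 to align 8 for dst; dst at 8 (size 8, align 8) → ends 16; magic at 16 (size 8, align 8) → ends 24; seq at 24 (size 4, align 4) → ends 28; tail pad 4 to reach multiple of 8; total 32 bytes, alignment 8
size at 0 (size 1, align 1) → ends 1
pad 7 to align 8 for version
version at 8 (size 8, align 8) → ends 16
blocks at 16 (size 8, align 8) → ends 24
crc at 24 (size 3, align 1) → ends 27
pad 5 to align 8 for offset
offset at 32 (size 8, align 8) → ends 40
n_entries at 40 (size 4, align 4) → ends 44
pad 4 to align 8 for attrs
attrs at 48 (size 8, align 8) → ends 56
mtime at 56 (size 1, align 1) → ends 57
pad 7 to align 8 for reserved
reserved at 64 (size 32, align 8) → ends 96
inode at 96 (size 8, align 8) → ends 104
signature at 104 (size 1, align 1) → ends 105
tail pad 7 to reach multiple of 8
total 112 bytes, alignment 8
— Info2 —
size at 0 (size 1, align 1) → ends 1
pad 7 to align 8 for inode
inode at 8 (size 8, align 8) → ends 16
version at 16 (size 8, align 8) → ends 24
reserved at 24 (size 32, align 8) → ends 56
attrs at 56 (size 8, align 8) → ends 64
n_entries at 64 (size 4, align 4) → ends 68
crc at 68 (size 3, align 1) → ends 71
pad 1 to align 8 for offset
offset at 72 (size 8, align 8) → ends 80
mtime at 80 (size 1, align 1) → ends 81
pad 7 to align 8 for blocks
blocks at 88 (size 8, align 8) → ends 96
signature at 96 (size 1, align 1) → ends 97
tail pad 7 to reach multiple of 8
total 104 bytes, alignment 8
112 − 104 = 8

8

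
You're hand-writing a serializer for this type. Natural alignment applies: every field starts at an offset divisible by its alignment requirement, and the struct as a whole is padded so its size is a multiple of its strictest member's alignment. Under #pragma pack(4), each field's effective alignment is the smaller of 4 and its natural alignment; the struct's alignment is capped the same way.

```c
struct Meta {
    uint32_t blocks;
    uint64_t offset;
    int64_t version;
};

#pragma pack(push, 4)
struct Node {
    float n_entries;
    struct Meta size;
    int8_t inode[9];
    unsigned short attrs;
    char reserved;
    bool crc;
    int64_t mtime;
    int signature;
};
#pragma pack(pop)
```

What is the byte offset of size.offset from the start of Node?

Meta: 0..4  blocks  (4B, 4-aligned); 4..8  -- padding (4B); 8..16  offset  (8B, 8-aligned); 16..24  version  (8B, 8-aligned); sizeof = 24, alignof = 8
0..4  n_entries  (4B, 4-aligned)
4..28  size  (24B, 4-aligned)
within Meta: offset at 8
4 + 8 = 12

12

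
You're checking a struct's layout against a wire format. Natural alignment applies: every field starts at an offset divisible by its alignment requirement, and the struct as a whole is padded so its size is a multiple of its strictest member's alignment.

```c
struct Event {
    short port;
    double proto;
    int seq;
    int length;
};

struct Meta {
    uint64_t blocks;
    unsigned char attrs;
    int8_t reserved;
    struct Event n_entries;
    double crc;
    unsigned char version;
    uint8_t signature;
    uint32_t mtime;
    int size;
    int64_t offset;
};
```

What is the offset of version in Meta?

48

Event: @0: port [2B, align 2] → 2; +6 pad (align 8); @8: proto [8B, align 8] → 16; @16: seq [4B, align 4] → 20; @20: length [4B, align 4] → 24; size 24, align 8
@0: blocks [8B, align 8] → 8
@8: attrs [1B, align 1] → 9
@9: reserved [1B, align 1] → 10
+6 pad (align 8)
@16: n_entries [24B, align 8] → 40
@40: crc [8B, align 8] → 48
@48: version [1B, align 1] → 49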